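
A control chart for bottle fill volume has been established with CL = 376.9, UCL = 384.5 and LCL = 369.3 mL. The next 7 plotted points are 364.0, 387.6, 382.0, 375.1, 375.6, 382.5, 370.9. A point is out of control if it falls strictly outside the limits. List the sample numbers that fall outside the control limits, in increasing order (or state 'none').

Compare each point to [369.3, 384.5]: sample 1 = 364.0 < LCL; sample 2 = 387.6 > UCL.

1, 2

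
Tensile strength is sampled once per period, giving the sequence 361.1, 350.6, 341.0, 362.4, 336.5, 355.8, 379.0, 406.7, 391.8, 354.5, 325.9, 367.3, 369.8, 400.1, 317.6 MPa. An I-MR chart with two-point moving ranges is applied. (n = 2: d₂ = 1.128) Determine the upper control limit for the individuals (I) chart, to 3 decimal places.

X̄ = (361.1 + 350.6 + 341.0 + 362.4 + 336.5 + 355.8 + 379.0 + 406.7 + 391.8 + 354.5 + 325.9 + 367.3 + 369.8 + 400.1 + 317.6) / 15 = 361.3400
Moving ranges: 10.5, 9.6, 21.4, 25.9, 19.3, 23.2, 27.7, 14.9, 37.3, 28.6, 41.4, 2.5, 30.3, 82.5; M̄R̄ = 375.1000 / 14 = 26.7929
UCL = X̄ + 3·M̄R̄/d₂ = 361.3400 + 3 × 26.7929 / 1.128 = 432.5976

432.598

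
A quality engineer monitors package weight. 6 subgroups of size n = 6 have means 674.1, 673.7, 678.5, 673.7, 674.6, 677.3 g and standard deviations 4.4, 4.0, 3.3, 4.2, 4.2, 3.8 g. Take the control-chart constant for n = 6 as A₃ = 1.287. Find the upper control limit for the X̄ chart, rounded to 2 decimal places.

X̄̄ = (674.1 + 673.7 + 678.5 + 673.7 + 674.6 + 677.3) / 6 = 675.3167
s̄ = (4.4 + 4.0 + 3.3 + 4.2 + 4.2 + 3.8) / 6 = 3.9833
UCL = X̄̄ + A₃·s̄ = 675.3167 + 1.287 × 3.9833 = 680.4432

680.44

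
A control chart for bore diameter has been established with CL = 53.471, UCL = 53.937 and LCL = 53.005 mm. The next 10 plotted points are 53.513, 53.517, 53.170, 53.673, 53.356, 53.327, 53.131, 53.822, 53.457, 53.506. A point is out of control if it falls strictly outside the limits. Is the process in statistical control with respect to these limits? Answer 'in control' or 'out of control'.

All 10 points lie within [53.005, 53.937].

in control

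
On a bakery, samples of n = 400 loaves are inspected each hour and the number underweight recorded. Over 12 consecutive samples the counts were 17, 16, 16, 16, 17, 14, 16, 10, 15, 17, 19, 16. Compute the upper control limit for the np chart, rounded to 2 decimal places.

27.42

p̄ = Σdᵢ / (k·n) = 189 / (12 × 400) = 0.03938
UCL = np̄ + 3·√(np̄(1−p̄)) = 15.7500 + 3 × √(15.7500×0.96062) = 15.7500 + 3 × 3.8897 = 27.4191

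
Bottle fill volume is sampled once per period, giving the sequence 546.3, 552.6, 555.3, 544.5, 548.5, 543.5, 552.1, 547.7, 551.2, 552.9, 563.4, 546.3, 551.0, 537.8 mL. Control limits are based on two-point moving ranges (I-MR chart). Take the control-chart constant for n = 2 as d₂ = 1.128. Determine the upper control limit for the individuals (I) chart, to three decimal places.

568.431

X̄ = (546.3 + 552.6 + 555.3 + 544.5 + 548.5 + 543.5 + 552.1 + 547.7 + 551.2 + 552.9 + 563.4 + 546.3 + 551.0 + 537.8) / 14 = 549.5071
Moving ranges: 6.3, 2.7, 10.8, 4.0, 5.0, 8.6, 4.4, 3.5, 1.7, 10.5, 17.1, 4.7, 13.2; M̄R̄ = 92.5000 / 13 = 7.1154
UCL = X̄ + 3·M̄R̄/d₂ = 549.5071 + 3 × 7.1154 / 1.128 = 568.4310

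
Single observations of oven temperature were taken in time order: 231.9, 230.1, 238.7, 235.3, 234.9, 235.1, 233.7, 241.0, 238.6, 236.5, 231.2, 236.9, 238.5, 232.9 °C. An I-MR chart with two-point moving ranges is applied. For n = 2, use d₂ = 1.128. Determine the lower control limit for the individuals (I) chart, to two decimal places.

226.01

X̄ = (231.9 + 230.1 + 238.7 + 235.3 + 234.9 + 235.1 + 233.7 + 241.0 + 238.6 + 236.5 + 231.2 + 236.9 + 238.5 + 232.9) / 14 = 235.3786
Moving ranges: 1.8, 8.6, 3.4, 0.4, 0.2, 1.4, 7.3, 2.4, 2.1, 5.3, 5.7, 1.6, 5.6; M̄R̄ = 45.8000 / 13 = 3.5231
LCL = X̄ − 3·M̄R̄/d₂ = 235.3786 − 3 × 3.5231 / 1.128 = 226.0087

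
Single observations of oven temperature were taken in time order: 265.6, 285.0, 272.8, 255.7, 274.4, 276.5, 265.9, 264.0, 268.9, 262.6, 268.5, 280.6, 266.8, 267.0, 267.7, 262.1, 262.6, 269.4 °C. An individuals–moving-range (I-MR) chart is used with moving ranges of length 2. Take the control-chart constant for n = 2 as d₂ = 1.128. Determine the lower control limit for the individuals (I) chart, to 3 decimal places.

X̄ = (265.6 + 285.0 + 272.8 + 255.7 + 274.4 + 276.5 + 265.9 + 264.0 + 268.9 + 262.6 + 268.5 + 280.6 + 266.8 + 267.0 + 267.7 + 262.1 + 262.6 + 269.4) / 18 = 268.6722
Moving ranges: 19.4, 12.2, 17.1, 18.7, 2.1, 10.6, 1.9, 4.9, 6.3, 5.9, 12.1, 13.8, 0.2, 0.7, 5.6, 0.5, 6.8; M̄R̄ = 138.8000 / 17 = 8.1647
LCL = X̄ − 3·M̄R̄/d₂ = 268.6722 − 3 × 8.1647 / 1.128 = 246.9576

246.958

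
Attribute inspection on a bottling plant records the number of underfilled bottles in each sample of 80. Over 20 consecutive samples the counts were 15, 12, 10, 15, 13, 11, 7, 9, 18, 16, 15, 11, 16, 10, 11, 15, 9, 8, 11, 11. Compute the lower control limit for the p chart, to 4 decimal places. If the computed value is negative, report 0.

p̄ = Σdᵢ / (k·n) = 243 / (20 × 80) = 0.15188
LCL = p̄ − 3·√(p̄(1−p̄)/n) = 0.15188 − 3 × 0.04013 = 0.03150

0.0315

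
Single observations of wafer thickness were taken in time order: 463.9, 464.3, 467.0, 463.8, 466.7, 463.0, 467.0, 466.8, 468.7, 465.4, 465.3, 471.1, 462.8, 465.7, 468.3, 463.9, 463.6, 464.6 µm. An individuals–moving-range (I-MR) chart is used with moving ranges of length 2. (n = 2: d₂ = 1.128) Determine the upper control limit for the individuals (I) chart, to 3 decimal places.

X̄ = (463.9 + 464.3 + 467.0 + 463.8 + 466.7 + 463.0 + 467.0 + 466.8 + 468.7 + 465.4 + 465.3 + 471.1 + 462.8 + 465.7 + 468.3 + 463.9 + 463.6 + 464.6) / 18 = 465.6611
Moving ranges: 0.4, 2.7, 3.2, 2.9, 3.7, 4.0, 0.2, 1.9, 3.3, 0.1, 5.8, 8.3, 2.9, 2.6, 4.4, 0.3, 1.0; M̄R̄ = 47.7000 / 17 = 2.8059
UCL = X̄ + 3·M̄R̄/d₂ = 465.6611 + 3 × 2.8059 / 1.128 = 473.1236

473.124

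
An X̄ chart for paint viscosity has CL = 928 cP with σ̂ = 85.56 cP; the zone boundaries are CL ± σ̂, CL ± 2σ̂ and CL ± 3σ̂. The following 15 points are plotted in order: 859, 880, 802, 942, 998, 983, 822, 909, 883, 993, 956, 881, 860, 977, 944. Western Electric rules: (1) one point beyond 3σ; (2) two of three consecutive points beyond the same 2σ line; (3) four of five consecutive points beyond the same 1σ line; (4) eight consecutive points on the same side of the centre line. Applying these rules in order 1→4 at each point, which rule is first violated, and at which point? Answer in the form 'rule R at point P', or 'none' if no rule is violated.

none

Zone of each point (C = within 1σ̂, B = 1σ̂–2σ̂, A = 2σ̂–3σ̂, * = beyond 3σ̂; sign = side of CL): 1:-C, 2:-C, 3:-B, 4:+C, 5:+C, 6:+C, 7:-B, 8:-C, 9:-C, 10:+C, 11:+C, 12:-C, 13:-C, 14:+C, 15:+C
No rule fires across all 15 points.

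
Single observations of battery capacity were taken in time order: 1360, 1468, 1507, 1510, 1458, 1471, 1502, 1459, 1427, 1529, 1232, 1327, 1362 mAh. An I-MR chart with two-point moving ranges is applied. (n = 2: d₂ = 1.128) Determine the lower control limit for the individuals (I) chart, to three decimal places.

1243.306

X̄ = (1360 + 1468 + 1507 + 1510 + 1458 + 1471 + 1502 + 1459 + 1427 + 1529 + 1232 + 1327 + 1362) / 13 = 1431.6923
Moving ranges: 108, 39, 3, 52, 13, 31, 43, 32, 102, 297, 95, 35; M̄R̄ = 850.0000 / 12 = 70.8333
LCL = X̄ − 3·M̄R̄/d₂ = 1431.6923 − 3 × 70.8333 / 1.128 = 1243.3058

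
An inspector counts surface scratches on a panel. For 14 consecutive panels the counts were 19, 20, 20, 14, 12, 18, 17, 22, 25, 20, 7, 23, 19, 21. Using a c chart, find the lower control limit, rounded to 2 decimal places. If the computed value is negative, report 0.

5.50

c̄ = (19 + 20 + 20 + 14 + 12 + 18 + 17 + 22 + 25 + 20 + 7 + 23 + 19 + 21) / 14 = 257 / 14 = 18.3571
LCL = c̄ − 3√c̄ = 18.3571 − 3 × 4.2845 = 5.5036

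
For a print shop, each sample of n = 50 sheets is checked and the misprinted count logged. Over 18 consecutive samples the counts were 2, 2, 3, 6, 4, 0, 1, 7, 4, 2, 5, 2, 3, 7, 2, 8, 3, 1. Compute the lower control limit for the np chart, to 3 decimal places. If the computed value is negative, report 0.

0.000

p̄ = Σdᵢ / (k·n) = 62 / (18 × 50) = 0.06889
LCL = np̄ − 3·√(np̄(1−p̄)) = 3.4444 − 3 × 1.7909 = -1.9281 → 0 (negative, so LCL = 0)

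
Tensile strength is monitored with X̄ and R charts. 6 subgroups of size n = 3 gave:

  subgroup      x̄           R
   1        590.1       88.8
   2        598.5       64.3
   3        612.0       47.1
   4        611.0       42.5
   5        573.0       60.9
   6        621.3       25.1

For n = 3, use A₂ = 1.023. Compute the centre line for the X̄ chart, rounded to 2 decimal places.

X̄̄ = (590.1 + 598.5 + 612.0 + 611.0 + 573.0 + 621.3) / 6 = 3605.9000 / 6 = 600.9833
CL = X̄̄ = 600.9833

600.98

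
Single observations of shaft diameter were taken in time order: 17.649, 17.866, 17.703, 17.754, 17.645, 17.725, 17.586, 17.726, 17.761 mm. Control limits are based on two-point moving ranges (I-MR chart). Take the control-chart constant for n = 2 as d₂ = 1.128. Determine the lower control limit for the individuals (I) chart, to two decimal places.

17.40

X̄ = (17.649 + 17.866 + 17.703 + 17.754 + 17.645 + 17.725 + 17.586 + 17.726 + 17.761) / 9 = 17.7128
Moving ranges: 0.217, 0.163, 0.051, 0.109, 0.080, 0.139, 0.140, 0.035; M̄R̄ = 0.9340 / 8 = 0.1168
LCL = X̄ − 3·M̄R̄/d₂ = 17.7128 − 3 × 0.1168 / 1.128 = 17.4023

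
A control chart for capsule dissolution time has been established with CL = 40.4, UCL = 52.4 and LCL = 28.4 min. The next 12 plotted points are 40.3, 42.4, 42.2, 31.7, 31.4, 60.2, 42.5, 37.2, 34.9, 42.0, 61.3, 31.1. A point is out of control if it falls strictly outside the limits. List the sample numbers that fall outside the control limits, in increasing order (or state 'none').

Compare each point to [28.4, 52.4]: sample 6 = 60.2 > UCL; sample 11 = 61.3 > UCL.

6, 11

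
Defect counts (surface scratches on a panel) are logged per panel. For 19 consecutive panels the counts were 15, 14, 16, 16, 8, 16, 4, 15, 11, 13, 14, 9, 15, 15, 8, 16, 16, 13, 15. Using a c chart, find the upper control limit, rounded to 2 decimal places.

c̄ = (15 + 14 + 16 + 16 + 8 + 16 + 4 + 15 + 11 + 13 + 14 + 9 + 15 + 15 + 8 + 16 + 16 + 13 + 15) / 19 = 249 / 19 = 13.1053
UCL = c̄ + 3√c̄ = 13.1053 + 3 × √13.1053 = 13.1053 + 3 × 3.6201 = 23.9656

23.97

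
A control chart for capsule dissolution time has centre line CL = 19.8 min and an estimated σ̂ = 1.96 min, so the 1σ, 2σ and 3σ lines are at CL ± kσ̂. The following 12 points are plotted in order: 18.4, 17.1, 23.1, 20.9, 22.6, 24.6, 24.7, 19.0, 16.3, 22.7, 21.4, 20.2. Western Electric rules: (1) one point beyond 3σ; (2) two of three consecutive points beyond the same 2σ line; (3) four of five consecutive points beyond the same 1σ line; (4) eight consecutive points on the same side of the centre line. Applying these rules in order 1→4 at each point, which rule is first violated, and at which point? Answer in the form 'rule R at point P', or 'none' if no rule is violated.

Zone of each point (C = within 1σ̂, B = 1σ̂–2σ̂, A = 2σ̂–3σ̂, * = beyond 3σ̂; sign = side of CL): 1:-C, 2:-B, 3:+B, 4:+C, 5:+B, 6:+A, 7:+A, 8:-C, 9:-B, 10:+B, 11:+C, 12:+C
Rule 2 (two of three consecutive points beyond the same 2σ limit) is satisfied at point 7.

rule 2 at point 7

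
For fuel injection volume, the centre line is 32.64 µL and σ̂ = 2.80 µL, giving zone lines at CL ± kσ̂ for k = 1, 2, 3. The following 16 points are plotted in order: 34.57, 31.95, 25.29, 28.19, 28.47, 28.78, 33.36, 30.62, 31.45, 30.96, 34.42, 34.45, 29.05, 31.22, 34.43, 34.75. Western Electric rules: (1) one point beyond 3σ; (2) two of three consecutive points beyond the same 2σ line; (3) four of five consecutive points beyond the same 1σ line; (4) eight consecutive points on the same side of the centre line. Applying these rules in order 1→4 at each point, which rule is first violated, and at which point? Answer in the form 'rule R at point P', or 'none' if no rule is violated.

rule 3 at point 6

Zone of each point (C = within 1σ̂, B = 1σ̂–2σ̂, A = 2σ̂–3σ̂, * = beyond 3σ̂; sign = side of CL): 1:+C, 2:-C, 3:-A, 4:-B, 5:-B, 6:-B, 7:+C, 8:-C, 9:-C, 10:-C, 11:+C, 12:+C, 13:-B, 14:-C, 15:+C, 16:+C
Rule 3 (four of five consecutive points beyond the same 1σ limit) is satisfied at point 6.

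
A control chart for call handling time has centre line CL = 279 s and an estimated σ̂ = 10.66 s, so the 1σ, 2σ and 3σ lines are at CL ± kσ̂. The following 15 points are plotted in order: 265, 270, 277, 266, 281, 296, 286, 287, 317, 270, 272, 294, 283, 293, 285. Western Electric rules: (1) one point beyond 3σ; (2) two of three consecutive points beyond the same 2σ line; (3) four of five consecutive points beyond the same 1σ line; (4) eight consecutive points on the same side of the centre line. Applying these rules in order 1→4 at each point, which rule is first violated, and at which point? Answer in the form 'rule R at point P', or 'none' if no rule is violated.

Zone of each point (C = within 1σ̂, B = 1σ̂–2σ̂, A = 2σ̂–3σ̂, * = beyond 3σ̂; sign = side of CL): 1:-B, 2:-C, 3:-C, 4:-B, 5:+C, 6:+B, 7:+C, 8:+C, 9:+*, 10:-C, 11:-C, 12:+B, 13:+C, 14:+B, 15:+C
Rule 1 (one point beyond the 3σ limits) is satisfied at point 9.

rule 1 at point 9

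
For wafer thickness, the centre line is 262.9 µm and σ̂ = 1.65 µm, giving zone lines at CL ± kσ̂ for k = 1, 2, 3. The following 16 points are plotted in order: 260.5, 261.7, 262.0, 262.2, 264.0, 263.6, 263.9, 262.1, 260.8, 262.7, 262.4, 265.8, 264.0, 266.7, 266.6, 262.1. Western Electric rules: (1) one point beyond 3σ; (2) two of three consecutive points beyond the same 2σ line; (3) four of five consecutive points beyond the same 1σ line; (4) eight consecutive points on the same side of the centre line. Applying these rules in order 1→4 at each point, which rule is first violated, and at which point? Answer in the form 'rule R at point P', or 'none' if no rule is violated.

Zone of each point (C = within 1σ̂, B = 1σ̂–2σ̂, A = 2σ̂–3σ̂, * = beyond 3σ̂; sign = side of CL): 1:-B, 2:-C, 3:-C, 4:-C, 5:+C, 6:+C, 7:+C, 8:-C, 9:-B, 10:-C, 11:-C, 12:+B, 13:+C, 14:+A, 15:+A, 16:-C
Rule 2 (two of three consecutive points beyond the same 2σ limit) is satisfied at point 15.

rule 2 at point 15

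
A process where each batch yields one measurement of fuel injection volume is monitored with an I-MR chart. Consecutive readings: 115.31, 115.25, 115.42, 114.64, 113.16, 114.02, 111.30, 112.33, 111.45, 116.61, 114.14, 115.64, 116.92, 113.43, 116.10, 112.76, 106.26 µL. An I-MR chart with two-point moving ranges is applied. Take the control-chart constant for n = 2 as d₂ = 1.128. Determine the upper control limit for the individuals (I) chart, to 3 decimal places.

119.525

X̄ = (115.31 + 115.25 + 115.42 + 114.64 + 113.16 + 114.02 + 111.30 + 112.33 + 111.45 + 116.61 + 114.14 + 115.64 + 116.92 + 113.43 + 116.10 + 112.76 + 106.26) / 17 = 113.8082
Moving ranges: 0.06, 0.17, 0.78, 1.48, 0.86, 2.72, 1.03, 0.88, 5.16, 2.47, 1.50, 1.28, 3.49, 2.67, 3.34, 6.50; M̄R̄ = 34.3900 / 16 = 2.1494
UCL = X̄ + 3·M̄R̄/d₂ = 113.8082 + 3 × 2.1494 / 1.128 = 119.5247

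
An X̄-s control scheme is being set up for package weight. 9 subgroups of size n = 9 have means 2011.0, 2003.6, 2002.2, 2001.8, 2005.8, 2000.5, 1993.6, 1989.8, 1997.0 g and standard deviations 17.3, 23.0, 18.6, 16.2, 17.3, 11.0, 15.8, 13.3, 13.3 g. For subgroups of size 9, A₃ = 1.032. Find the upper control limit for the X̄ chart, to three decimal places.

X̄̄ = (2011.0 + 2003.6 + 2002.2 + 2001.8 + 2005.8 + 2000.5 + 1993.6 + 1989.8 + 1997.0) / 9 = 2000.5889
s̄ = (17.3 + 23.0 + 18.6 + 16.2 + 17.3 + 11.0 + 15.8 + 13.3 + 13.3) / 9 = 16.2000
UCL = X̄̄ + A₃·s̄ = 2000.5889 + 1.032 × 16.2000 = 2017.3073

2017.307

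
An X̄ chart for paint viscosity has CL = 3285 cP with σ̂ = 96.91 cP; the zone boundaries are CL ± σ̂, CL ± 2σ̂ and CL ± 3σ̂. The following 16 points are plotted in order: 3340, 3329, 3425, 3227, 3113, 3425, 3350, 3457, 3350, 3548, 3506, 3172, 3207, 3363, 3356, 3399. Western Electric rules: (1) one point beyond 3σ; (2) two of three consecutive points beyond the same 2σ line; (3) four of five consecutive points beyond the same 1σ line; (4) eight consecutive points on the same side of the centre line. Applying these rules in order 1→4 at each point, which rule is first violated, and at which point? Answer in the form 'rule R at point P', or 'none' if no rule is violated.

Zone of each point (C = within 1σ̂, B = 1σ̂–2σ̂, A = 2σ̂–3σ̂, * = beyond 3σ̂; sign = side of CL): 1:+C, 2:+C, 3:+B, 4:-C, 5:-B, 6:+B, 7:+C, 8:+B, 9:+C, 10:+A, 11:+A, 12:-B, 13:-C, 14:+C, 15:+C, 16:+B
Rule 2 (two of three consecutive points beyond the same 2σ limit) is satisfied at point 11.

rule 2 at point 11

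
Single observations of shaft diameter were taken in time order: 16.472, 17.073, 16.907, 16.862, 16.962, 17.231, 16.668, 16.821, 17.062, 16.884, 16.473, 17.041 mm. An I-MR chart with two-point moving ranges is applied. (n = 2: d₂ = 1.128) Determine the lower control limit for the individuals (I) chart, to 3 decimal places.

X̄ = (16.472 + 17.073 + 16.907 + 16.862 + 16.962 + 17.231 + 16.668 + 16.821 + 17.062 + 16.884 + 16.473 + 17.041) / 12 = 16.8713
Moving ranges: 0.601, 0.166, 0.045, 0.100, 0.269, 0.563, 0.153, 0.241, 0.178, 0.411, 0.568; M̄R̄ = 3.2950 / 11 = 0.2995
LCL = X̄ − 3·M̄R̄/d₂ = 16.8713 − 3 × 0.2995 / 1.128 = 16.0747

16.075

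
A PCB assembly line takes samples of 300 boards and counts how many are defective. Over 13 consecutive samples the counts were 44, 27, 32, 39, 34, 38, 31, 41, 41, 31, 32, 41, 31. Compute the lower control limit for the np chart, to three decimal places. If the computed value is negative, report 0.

18.747

p̄ = Σdᵢ / (k·n) = 462 / (13 × 300) = 0.11846
LCL = np̄ − 3·√(np̄(1−p̄)) = 35.5385 − 3 × 5.5972 = 18.7469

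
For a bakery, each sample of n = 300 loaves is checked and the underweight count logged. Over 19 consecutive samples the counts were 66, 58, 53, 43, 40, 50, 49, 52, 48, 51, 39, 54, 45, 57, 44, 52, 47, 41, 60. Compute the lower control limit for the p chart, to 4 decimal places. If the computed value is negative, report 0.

p̄ = Σdᵢ / (k·n) = 949 / (19 × 300) = 0.16649
LCL = p̄ − 3·√(p̄(1−p̄)/n) = 0.16649 − 3 × 0.02151 = 0.10197

0.1020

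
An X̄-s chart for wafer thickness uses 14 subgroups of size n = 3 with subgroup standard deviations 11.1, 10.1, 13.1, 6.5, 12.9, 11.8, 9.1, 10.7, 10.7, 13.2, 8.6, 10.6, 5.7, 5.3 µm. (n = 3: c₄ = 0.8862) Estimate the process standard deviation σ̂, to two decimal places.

s̄ = (11.1 + 10.1 + 13.1 + 6.5 + 12.9 + 11.8 + 9.1 + 10.7 + 10.7 + 13.2 + 8.6 + 10.6 + 5.7 + 5.3) / 14 = 9.9571
σ̂ = s̄ / c₄ = 9.9571 / 0.8862 = 11.2358

11.24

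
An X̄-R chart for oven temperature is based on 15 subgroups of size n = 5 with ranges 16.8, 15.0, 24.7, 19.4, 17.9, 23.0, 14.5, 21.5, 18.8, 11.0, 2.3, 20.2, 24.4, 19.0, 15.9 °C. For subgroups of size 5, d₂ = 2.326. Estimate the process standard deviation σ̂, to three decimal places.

R̄ = (16.8 + 15.0 + 24.7 + 19.4 + 17.9 + 23.0 + 14.5 + 21.5 + 18.8 + 11.0 + 2.3 + 20.2 + 24.4 + 19.0 + 15.9) / 15 = 17.6267
σ̂ = R̄ / d₂ = 17.6267 / 2.326 = 7.5781

7.578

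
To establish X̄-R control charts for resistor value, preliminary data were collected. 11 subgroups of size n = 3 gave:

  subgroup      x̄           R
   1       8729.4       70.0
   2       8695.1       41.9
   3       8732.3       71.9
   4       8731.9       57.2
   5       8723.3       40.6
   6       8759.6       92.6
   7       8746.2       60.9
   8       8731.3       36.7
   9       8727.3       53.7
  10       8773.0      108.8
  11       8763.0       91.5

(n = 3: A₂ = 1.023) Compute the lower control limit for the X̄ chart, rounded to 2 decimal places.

X̄̄ = (8729.4 + 8695.1 + 8732.3 + 8731.9 + 8723.3 + 8759.6 + 8746.2 + 8731.3 + 8727.3 + 8773.0 + 8763.0) / 11 = 96112.4000 / 11 = 8737.4909
R̄ = (70.0 + 41.9 + 71.9 + 57.2 + 40.6 + 92.6 + 60.9 + 36.7 + 53.7 + 108.8 + 91.5) / 11 = 725.8000 / 11 = 65.9818
LCL = X̄̄ − A₂·R̄ = 8737.4909 − 1.023 × 65.9818 = 8669.9915

8669.99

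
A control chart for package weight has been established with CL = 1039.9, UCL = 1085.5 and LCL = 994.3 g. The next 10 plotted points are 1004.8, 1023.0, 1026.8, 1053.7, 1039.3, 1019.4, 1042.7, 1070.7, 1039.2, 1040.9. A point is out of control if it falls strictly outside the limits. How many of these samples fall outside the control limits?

0

All 10 points lie within [994.3, 1085.5].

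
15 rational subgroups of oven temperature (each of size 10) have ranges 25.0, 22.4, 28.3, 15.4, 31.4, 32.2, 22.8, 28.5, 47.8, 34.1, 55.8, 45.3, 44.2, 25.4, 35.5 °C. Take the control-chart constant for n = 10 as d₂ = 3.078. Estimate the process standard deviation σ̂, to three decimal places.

10.702

R̄ = (25.0 + 22.4 + 28.3 + 15.4 + 31.4 + 32.2 + 22.8 + 28.5 + 47.8 + 34.1 + 55.8 + 45.3 + 44.2 + 25.4 + 35.5) / 15 = 32.9400
σ̂ = R̄ / d₂ = 32.9400 / 3.078 = 10.7018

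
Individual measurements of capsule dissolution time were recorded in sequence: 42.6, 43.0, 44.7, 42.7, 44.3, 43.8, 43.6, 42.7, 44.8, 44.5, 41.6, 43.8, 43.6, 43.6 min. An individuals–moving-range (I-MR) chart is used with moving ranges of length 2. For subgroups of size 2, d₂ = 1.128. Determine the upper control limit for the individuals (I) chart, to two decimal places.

46.59

X̄ = (42.6 + 43.0 + 44.7 + 42.7 + 44.3 + 43.8 + 43.6 + 42.7 + 44.8 + 44.5 + 41.6 + 43.8 + 43.6 + 43.6) / 14 = 43.5214
Moving ranges: 0.4, 1.7, 2.0, 1.6, 0.5, 0.2, 0.9, 2.1, 0.3, 2.9, 2.2, 0.2, 0.0; M̄R̄ = 15.0000 / 13 = 1.1538
UCL = X̄ + 3·M̄R̄/d₂ = 43.5214 + 3 × 1.1538 / 1.128 = 46.5902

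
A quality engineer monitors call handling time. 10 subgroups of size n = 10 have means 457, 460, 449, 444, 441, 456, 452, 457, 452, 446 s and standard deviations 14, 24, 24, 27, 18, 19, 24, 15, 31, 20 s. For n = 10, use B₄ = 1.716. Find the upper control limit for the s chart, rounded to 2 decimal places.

s̄ = (14 + 24 + 24 + 27 + 18 + 19 + 24 + 15 + 31 + 20) / 10 = 21.6000
UCL_s = B₄·s̄ = 1.716 × 21.6000 = 37.0656

37.07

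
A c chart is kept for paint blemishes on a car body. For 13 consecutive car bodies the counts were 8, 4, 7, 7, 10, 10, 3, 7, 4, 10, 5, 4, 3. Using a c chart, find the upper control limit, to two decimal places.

c̄ = (8 + 4 + 7 + 7 + 10 + 10 + 3 + 7 + 4 + 10 + 5 + 4 + 3) / 13 = 82 / 13 = 6.3077
UCL = c̄ + 3√c̄ = 6.3077 + 3 × √6.3077 = 6.3077 + 3 × 2.5115 = 13.8422

13.84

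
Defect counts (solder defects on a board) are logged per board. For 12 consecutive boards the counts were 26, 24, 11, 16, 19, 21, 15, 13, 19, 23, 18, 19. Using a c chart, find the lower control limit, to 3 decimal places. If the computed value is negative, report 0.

c̄ = (26 + 24 + 11 + 16 + 19 + 21 + 15 + 13 + 19 + 23 + 18 + 19) / 12 = 224 / 12 = 18.6667
LCL = c̄ − 3√c̄ = 18.6667 − 3 × 4.3205 = 5.7052

5.705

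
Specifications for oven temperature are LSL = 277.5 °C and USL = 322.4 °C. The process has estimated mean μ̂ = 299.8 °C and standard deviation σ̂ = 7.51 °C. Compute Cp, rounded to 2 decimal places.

1.00

Cp = (USL − LSL) / (6σ̂) = (322.4 − 277.5) / (6 × 7.51) = 44.9000 / 45.0600 = 0.9964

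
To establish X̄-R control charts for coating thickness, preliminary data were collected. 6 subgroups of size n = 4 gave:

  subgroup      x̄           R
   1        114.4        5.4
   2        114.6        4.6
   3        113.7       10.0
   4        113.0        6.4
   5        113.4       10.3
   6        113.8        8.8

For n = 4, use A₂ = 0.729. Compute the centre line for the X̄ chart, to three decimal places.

X̄̄ = (114.4 + 114.6 + 113.7 + 113.0 + 113.4 + 113.8) / 6 = 682.9000 / 6 = 113.8167
CL = X̄̄ = 113.8167

113.817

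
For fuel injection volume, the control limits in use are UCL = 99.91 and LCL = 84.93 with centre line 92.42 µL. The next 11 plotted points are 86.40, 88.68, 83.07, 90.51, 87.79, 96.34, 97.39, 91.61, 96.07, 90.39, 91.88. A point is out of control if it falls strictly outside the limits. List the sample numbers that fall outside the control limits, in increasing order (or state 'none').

Compare each point to [84.93, 99.91]: sample 3 = 83.07 < LCL.

3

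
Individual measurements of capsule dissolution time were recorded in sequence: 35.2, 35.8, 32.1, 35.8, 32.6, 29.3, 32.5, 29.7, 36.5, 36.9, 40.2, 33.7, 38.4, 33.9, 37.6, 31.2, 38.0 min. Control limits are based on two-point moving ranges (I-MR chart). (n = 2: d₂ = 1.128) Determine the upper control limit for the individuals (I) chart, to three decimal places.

X̄ = (35.2 + 35.8 + 32.1 + 35.8 + 32.6 + 29.3 + 32.5 + 29.7 + 36.5 + 36.9 + 40.2 + 33.7 + 38.4 + 33.9 + 37.6 + 31.2 + 38.0) / 17 = 34.6706
Moving ranges: 0.6, 3.7, 3.7, 3.2, 3.3, 3.2, 2.8, 6.8, 0.4, 3.3, 6.5, 4.7, 4.5, 3.7, 6.4, 6.8; M̄R̄ = 63.6000 / 16 = 3.9750
UCL = X̄ + 3·M̄R̄/d₂ = 34.6706 + 3 × 3.9750 / 1.128 = 45.2424

45.242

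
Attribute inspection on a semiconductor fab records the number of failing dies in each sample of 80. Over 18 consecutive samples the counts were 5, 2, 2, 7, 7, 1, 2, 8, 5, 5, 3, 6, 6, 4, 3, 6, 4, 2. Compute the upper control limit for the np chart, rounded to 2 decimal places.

10.41

p̄ = Σdᵢ / (k·n) = 78 / (18 × 80) = 0.05417
UCL = np̄ + 3·√(np̄(1−p̄)) = 4.3333 + 3 × √(4.3333×0.94583) = 4.3333 + 3 × 2.0245 = 10.4068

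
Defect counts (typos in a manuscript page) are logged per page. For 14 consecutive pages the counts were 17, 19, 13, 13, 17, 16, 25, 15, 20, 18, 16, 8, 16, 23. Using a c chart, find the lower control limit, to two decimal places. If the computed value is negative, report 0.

c̄ = (17 + 19 + 13 + 13 + 17 + 16 + 25 + 15 + 20 + 18 + 16 + 8 + 16 + 23) / 14 = 236 / 14 = 16.8571
LCL = c̄ − 3√c̄ = 16.8571 − 3 × 4.1057 = 4.5399

4.54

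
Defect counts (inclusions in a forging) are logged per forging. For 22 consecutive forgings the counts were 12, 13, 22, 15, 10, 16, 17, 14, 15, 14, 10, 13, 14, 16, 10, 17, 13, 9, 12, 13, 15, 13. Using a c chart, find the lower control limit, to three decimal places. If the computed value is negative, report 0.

2.639

c̄ = (12 + 13 + 22 + 15 + 10 + 16 + 17 + 14 + 15 + 14 + 10 + 13 + 14 + 16 + 10 + 17 + 13 + 9 + 12 + 13 + 15 + 13) / 22 = 303 / 22 = 13.7727
LCL = c̄ − 3√c̄ = 13.7727 − 3 × 3.7112 = 2.6392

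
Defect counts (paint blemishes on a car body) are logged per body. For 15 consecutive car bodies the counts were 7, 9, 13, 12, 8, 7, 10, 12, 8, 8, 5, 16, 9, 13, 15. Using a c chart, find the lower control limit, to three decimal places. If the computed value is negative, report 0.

0.583

c̄ = (7 + 9 + 13 + 12 + 8 + 7 + 10 + 12 + 8 + 8 + 5 + 16 + 9 + 13 + 15) / 15 = 152 / 15 = 10.1333
LCL = c̄ − 3√c̄ = 10.1333 − 3 × 3.1833 = 0.5835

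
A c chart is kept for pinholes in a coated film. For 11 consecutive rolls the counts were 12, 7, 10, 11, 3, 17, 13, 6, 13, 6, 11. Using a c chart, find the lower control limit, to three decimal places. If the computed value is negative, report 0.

c̄ = (12 + 7 + 10 + 11 + 3 + 17 + 13 + 6 + 13 + 6 + 11) / 11 = 109 / 11 = 9.9091
LCL = c̄ − 3√c̄ = 9.9091 − 3 × 3.1479 = 0.4655

0.465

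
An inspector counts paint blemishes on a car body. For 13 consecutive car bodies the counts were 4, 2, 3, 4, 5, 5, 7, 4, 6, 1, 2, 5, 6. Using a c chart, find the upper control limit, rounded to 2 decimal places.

10.27

c̄ = (4 + 2 + 3 + 4 + 5 + 5 + 7 + 4 + 6 + 1 + 2 + 5 + 6) / 13 = 54 / 13 = 4.1538
UCL = c̄ + 3√c̄ = 4.1538 + 3 × √4.1538 = 4.1538 + 3 × 2.0381 = 10.2681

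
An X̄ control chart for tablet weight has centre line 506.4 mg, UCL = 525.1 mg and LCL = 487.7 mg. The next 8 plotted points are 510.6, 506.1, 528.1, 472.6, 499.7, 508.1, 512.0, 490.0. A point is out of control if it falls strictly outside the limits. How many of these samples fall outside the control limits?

2

Compare each point to [487.7, 525.1]: sample 3 = 528.1 > UCL; sample 4 = 472.6 < LCL.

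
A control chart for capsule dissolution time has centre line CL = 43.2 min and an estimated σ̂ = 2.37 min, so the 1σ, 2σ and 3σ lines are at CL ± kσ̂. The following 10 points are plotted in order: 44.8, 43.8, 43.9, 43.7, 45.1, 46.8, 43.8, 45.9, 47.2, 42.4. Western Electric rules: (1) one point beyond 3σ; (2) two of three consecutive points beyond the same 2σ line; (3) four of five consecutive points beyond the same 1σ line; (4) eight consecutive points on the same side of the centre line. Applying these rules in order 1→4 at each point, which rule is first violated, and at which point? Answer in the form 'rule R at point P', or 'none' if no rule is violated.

rule 4 at point 8

Zone of each point (C = within 1σ̂, B = 1σ̂–2σ̂, A = 2σ̂–3σ̂, * = beyond 3σ̂; sign = side of CL): 1:+C, 2:+C, 3:+C, 4:+C, 5:+C, 6:+B, 7:+C, 8:+B, 9:+B, 10:-C
Rule 4 (eight consecutive points on the same side of the centre line) is satisfied at point 8.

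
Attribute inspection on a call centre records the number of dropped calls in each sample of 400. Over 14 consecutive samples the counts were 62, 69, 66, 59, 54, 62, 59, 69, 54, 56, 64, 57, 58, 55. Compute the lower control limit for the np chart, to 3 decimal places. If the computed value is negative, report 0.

38.820

p̄ = Σdᵢ / (k·n) = 844 / (14 × 400) = 0.15071
LCL = np̄ − 3·√(np̄(1−p̄)) = 60.2857 − 3 × 7.1554 = 38.8195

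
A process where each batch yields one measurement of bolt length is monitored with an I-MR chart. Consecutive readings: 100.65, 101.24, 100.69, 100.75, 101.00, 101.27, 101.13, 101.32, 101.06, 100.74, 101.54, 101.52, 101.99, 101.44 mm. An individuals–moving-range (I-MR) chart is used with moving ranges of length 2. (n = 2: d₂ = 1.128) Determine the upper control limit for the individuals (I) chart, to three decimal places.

102.082

X̄ = (100.65 + 101.24 + 100.69 + 100.75 + 101.00 + 101.27 + 101.13 + 101.32 + 101.06 + 100.74 + 101.54 + 101.52 + 101.99 + 101.44) / 14 = 101.1671
Moving ranges: 0.59, 0.55, 0.06, 0.25, 0.27, 0.14, 0.19, 0.26, 0.32, 0.80, 0.02, 0.47, 0.55; M̄R̄ = 4.4700 / 13 = 0.3438
UCL = X̄ + 3·M̄R̄/d₂ = 101.1671 + 3 × 0.3438 / 1.128 = 102.0816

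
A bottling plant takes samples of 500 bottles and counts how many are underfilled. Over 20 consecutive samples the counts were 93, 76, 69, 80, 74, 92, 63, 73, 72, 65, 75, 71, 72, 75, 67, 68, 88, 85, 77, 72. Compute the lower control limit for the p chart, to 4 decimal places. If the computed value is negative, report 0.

0.1027

p̄ = Σdᵢ / (k·n) = 1507 / (20 × 500) = 0.15070
LCL = p̄ − 3·√(p̄(1−p̄)/n) = 0.15070 − 3 × 0.01600 = 0.10270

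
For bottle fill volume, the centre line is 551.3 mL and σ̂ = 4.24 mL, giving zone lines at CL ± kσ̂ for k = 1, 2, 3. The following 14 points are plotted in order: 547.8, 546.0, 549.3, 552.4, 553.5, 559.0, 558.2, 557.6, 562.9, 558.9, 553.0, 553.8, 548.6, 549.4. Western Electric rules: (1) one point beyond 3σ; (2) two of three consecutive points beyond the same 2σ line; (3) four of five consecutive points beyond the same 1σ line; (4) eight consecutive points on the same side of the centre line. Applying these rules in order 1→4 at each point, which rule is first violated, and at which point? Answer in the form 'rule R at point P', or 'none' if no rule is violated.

Zone of each point (C = within 1σ̂, B = 1σ̂–2σ̂, A = 2σ̂–3σ̂, * = beyond 3σ̂; sign = side of CL): 1:-C, 2:-B, 3:-C, 4:+C, 5:+C, 6:+B, 7:+B, 8:+B, 9:+A, 10:+B, 11:+C, 12:+C, 13:-C, 14:-C
Rule 3 (four of five consecutive points beyond the same 1σ limit) is satisfied at point 9.

rule 3 at point 9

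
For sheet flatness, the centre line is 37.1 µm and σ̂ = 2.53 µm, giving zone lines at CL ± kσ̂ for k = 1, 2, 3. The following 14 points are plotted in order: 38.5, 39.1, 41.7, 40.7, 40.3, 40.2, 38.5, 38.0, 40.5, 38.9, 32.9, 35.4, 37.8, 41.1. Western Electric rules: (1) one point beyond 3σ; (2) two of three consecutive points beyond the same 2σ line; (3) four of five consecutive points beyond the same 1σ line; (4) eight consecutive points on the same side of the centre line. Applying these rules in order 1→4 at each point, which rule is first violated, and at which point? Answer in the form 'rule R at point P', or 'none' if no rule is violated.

Zone of each point (C = within 1σ̂, B = 1σ̂–2σ̂, A = 2σ̂–3σ̂, * = beyond 3σ̂; sign = side of CL): 1:+C, 2:+C, 3:+B, 4:+B, 5:+B, 6:+B, 7:+C, 8:+C, 9:+B, 10:+C, 11:-B, 12:-C, 13:+C, 14:+B
Rule 3 (four of five consecutive points beyond the same 1σ limit) is satisfied at point 6.

rule 3 at point 6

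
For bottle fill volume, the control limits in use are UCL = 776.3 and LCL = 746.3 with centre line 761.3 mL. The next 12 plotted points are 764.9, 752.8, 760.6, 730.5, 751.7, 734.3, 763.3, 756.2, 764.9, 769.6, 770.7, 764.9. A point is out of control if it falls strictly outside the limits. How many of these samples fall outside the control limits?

2

Compare each point to [746.3, 776.3]: sample 4 = 730.5 < LCL; sample 6 = 734.3 < LCL.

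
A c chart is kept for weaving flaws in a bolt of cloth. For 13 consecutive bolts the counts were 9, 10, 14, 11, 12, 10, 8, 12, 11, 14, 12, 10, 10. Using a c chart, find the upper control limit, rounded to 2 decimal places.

20.95

c̄ = (9 + 10 + 14 + 11 + 12 + 10 + 8 + 12 + 11 + 14 + 12 + 10 + 10) / 13 = 143 / 13 = 11.0000
UCL = c̄ + 3√c̄ = 11.0000 + 3 × √11.0000 = 11.0000 + 3 × 3.3166 = 20.9499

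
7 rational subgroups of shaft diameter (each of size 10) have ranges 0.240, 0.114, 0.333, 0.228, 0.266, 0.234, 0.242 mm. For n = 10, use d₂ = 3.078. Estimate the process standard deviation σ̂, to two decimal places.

0.08

R̄ = (0.240 + 0.114 + 0.333 + 0.228 + 0.266 + 0.234 + 0.242) / 7 = 0.2367
σ̂ = R̄ / d₂ = 0.2367 / 3.078 = 0.0769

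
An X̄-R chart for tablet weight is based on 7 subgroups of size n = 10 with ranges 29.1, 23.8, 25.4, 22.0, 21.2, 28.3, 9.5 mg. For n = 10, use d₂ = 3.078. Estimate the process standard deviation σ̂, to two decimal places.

7.39

R̄ = (29.1 + 23.8 + 25.4 + 22.0 + 21.2 + 28.3 + 9.5) / 7 = 22.7571
σ̂ = R̄ / d₂ = 22.7571 / 3.078 = 7.3935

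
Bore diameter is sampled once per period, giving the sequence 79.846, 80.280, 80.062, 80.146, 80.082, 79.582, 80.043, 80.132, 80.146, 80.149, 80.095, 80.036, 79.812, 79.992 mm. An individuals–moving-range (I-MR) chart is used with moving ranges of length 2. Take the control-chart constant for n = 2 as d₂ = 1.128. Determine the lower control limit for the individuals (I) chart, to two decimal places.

X̄ = (79.846 + 80.280 + 80.062 + 80.146 + 80.082 + 79.582 + 80.043 + 80.132 + 80.146 + 80.149 + 80.095 + 80.036 + 79.812 + 79.992) / 14 = 80.0288
Moving ranges: 0.434, 0.218, 0.084, 0.064, 0.500, 0.461, 0.089, 0.014, 0.003, 0.054, 0.059, 0.224, 0.180; M̄R̄ = 2.3840 / 13 = 0.1834
LCL = X̄ − 3·M̄R̄/d₂ = 80.0288 − 3 × 0.1834 / 1.128 = 79.5411

79.54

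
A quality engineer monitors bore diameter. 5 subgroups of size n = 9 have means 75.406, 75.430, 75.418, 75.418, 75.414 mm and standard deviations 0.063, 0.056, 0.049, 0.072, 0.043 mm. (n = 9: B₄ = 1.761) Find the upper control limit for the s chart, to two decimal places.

0.10

s̄ = (0.063 + 0.056 + 0.049 + 0.072 + 0.043) / 5 = 0.0566
UCL_s = B₄·s̄ = 1.761 × 0.0566 = 0.0997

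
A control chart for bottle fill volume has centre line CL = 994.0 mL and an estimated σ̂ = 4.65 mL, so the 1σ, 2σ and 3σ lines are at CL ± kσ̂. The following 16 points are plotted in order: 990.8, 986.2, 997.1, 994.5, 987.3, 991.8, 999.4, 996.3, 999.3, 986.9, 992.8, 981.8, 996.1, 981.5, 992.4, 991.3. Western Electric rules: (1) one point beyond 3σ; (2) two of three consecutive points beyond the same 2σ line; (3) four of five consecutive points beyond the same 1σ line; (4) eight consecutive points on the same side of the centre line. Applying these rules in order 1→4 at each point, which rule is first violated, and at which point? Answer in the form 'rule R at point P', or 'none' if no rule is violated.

rule 2 at point 14

Zone of each point (C = within 1σ̂, B = 1σ̂–2σ̂, A = 2σ̂–3σ̂, * = beyond 3σ̂; sign = side of CL): 1:-C, 2:-B, 3:+C, 4:+C, 5:-B, 6:-C, 7:+B, 8:+C, 9:+B, 10:-B, 11:-C, 12:-A, 13:+C, 14:-A, 15:-C, 16:-C
Rule 2 (two of three consecutive points beyond the same 2σ limit) is satisfied at point 14.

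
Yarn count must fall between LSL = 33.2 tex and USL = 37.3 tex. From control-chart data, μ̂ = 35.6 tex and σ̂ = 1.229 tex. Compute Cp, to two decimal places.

0.56

Cp = (USL − LSL) / (6σ̂) = (37.3 − 33.2) / (6 × 1.229) = 4.1000 / 7.3740 = 0.5560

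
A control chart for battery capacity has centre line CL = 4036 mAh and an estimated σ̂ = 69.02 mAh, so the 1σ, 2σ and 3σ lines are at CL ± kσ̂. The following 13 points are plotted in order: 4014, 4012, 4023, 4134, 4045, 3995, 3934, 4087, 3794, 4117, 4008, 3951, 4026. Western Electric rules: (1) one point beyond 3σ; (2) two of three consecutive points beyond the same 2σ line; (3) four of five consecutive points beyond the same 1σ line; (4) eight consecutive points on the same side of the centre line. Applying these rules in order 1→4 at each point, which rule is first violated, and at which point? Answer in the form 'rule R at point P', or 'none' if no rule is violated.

Zone of each point (C = within 1σ̂, B = 1σ̂–2σ̂, A = 2σ̂–3σ̂, * = beyond 3σ̂; sign = side of CL): 1:-C, 2:-C, 3:-C, 4:+B, 5:+C, 6:-C, 7:-B, 8:+C, 9:-*, 10:+B, 11:-C, 12:-B, 13:-C
Rule 1 (one point beyond the 3σ limits) is satisfied at point 9.

rule 1 at point 9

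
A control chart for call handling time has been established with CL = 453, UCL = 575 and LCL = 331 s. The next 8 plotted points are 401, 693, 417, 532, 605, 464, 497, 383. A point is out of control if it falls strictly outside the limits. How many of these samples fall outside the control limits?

Compare each point to [331, 575]: sample 2 = 693 > UCL; sample 5 = 605 > UCL.

2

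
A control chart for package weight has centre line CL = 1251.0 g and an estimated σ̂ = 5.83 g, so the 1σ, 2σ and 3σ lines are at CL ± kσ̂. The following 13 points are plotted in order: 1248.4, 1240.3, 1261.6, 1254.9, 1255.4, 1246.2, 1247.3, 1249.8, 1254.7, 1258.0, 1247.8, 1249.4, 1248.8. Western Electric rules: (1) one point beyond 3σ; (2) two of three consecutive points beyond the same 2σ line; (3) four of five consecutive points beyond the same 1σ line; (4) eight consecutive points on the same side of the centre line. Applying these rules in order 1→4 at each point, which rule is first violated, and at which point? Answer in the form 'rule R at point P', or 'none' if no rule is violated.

none

Zone of each point (C = within 1σ̂, B = 1σ̂–2σ̂, A = 2σ̂–3σ̂, * = beyond 3σ̂; sign = side of CL): 1:-C, 2:-B, 3:+B, 4:+C, 5:+C, 6:-C, 7:-C, 8:-C, 9:+C, 10:+B, 11:-C, 12:-C, 13:-C
No rule fires across all 13 points.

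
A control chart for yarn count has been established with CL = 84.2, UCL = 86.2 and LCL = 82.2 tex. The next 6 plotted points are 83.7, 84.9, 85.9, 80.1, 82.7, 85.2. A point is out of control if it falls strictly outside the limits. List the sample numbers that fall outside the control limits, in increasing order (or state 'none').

4

Compare each point to [82.2, 86.2]: sample 4 = 80.1 < LCL.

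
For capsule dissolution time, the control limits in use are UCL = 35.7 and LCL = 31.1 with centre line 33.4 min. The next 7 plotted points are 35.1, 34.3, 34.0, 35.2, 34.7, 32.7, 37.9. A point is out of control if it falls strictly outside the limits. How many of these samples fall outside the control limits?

Compare each point to [31.1, 35.7]: sample 7 = 37.9 > UCL.

1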